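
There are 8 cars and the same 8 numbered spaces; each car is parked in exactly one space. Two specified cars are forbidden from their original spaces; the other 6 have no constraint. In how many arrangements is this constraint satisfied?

30960

Inclusion-exclusion on the 2 forbidden self-matches:
Σ_{j=0}^{2} (-1)^j C(2,j)(8-j)!
= C(2,0)·8! - C(2,1)·7! + C(2,2)·6!
= 40320 - 10080 + 720
= 30960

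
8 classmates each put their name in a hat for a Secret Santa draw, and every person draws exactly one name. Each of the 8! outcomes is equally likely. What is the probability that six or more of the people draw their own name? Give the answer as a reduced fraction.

29/40320

Favorable outcomes: Σ_{i≥6} C(8,i)·!(8-i) = 28·1 + 8·0 + 1·1 = 29.
Total outcomes: 8! = 40320.
Probability = 29/40320 = 29/40320.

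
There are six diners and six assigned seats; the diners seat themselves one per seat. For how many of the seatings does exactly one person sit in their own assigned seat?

Pick the single fixed position: C(6,1) = 6 ways.
The other 5 form a derangement: !5 = 44.
Total: 6 × 44 = 264.

264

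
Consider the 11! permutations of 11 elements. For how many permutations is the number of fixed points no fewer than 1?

Sum C(11,i)·!(11-i) for i = 1..11:
  i=1: C(11,1)·!10 = 11·1334961 = 14684571
  i=2: C(11,2)·!9 = 55·133496 = 7342280
  i=3: C(11,3)·!8 = 165·14833 = 2447445
  i=4: C(11,4)·!7 = 330·1854 = 611820
  i=5: C(11,5)·!6 = 462·265 = 122430
  i=6: C(11,6)·!5 = 462·44 = 20328
  i=7: C(11,7)·!4 = 330·9 = 2970
  i=8: C(11,8)·!3 = 165·2 = 330
  i=9: C(11,9)·!2 = 55·1 = 55
  i=10: C(11,10)·!1 = 11·0 = 0
  i=11: C(11,11)·!0 = 1·1 = 1
Total = 25232230.

25232230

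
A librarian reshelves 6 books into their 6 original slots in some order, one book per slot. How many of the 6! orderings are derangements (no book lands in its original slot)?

265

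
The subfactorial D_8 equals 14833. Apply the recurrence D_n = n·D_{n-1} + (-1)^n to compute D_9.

D_9 = 9·14833 - 1 = 133496.

133496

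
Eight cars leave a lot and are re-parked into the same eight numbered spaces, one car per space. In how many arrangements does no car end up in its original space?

14833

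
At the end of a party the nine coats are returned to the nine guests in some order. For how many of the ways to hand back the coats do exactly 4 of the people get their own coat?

5544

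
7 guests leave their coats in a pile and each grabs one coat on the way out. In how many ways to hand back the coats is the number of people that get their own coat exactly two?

Pick the 2 fixed positions: C(7,2) = 21 ways.
The other 5 form a derangement: !5 = 44.
Total: 21 × 44 = 924.

924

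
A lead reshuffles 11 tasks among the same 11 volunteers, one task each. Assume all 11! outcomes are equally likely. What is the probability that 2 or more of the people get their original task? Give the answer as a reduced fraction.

10547659/39916800

Favorable outcomes: Σ_{i≥2} C(11,i)·!(11-i) = 55·133496 + 165·14833 + 330·1854 + 462·265 + 462·44 + 330·9 + 165·2 + 55·1 + 11·0 + 1·1 = 10547659.
Total outcomes: 11! = 39916800.
Probability = 10547659/39916800 = 10547659/39916800.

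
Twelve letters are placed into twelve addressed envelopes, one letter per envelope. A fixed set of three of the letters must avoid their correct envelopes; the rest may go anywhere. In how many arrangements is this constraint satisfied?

369774720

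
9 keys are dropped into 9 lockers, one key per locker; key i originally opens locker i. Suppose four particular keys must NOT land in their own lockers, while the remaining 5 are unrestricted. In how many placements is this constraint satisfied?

Let A_j be the event that the j-th constrained one is fixed. By inclusion-exclusion over the 4 events:
Σ_{j=0}^{4} (-1)^j C(4,j)(9-j)!
= C(4,0)·9! - C(4,1)·8! + C(4,2)·7! - C(4,3)·6! + C(4,4)·5!
= 362880 - 161280 + 30240 - 2880 + 120
= 229080

229080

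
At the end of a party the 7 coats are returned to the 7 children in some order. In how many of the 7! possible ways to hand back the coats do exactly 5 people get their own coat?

21

Choose which 5 of the 7 are fixed: C(7,5) = 21.
The remaining 2 must be deranged: !2 = 1.
Total: 21 × 1 = 21.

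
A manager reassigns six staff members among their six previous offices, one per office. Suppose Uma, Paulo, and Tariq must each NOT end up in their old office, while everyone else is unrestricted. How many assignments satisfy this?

426

Let A_j be the event that the j-th constrained one is fixed. By inclusion-exclusion over the 3 events:
Σ_{j=0}^{3} (-1)^j C(3,j)(6-j)!
= C(3,0)·6! - C(3,1)·5! + C(3,2)·4! - C(3,3)·3!
= 720 - 360 + 72 - 6
= 426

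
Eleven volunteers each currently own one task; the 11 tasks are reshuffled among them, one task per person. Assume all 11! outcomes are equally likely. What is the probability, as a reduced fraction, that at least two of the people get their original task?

10547659/39916800

Favorable outcomes: Σ_{i≥2} C(11,i)·!(11-i) = 55·133496 + 165·14833 + 330·1854 + 462·265 + 462·44 + 330·9 + 165·2 + 55·1 + 11·0 + 1·1 = 10547659.
Total outcomes: 11! = 39916800.
Probability = 10547659/39916800 = 10547659/39916800.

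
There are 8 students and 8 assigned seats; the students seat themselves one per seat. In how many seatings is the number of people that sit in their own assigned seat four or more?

771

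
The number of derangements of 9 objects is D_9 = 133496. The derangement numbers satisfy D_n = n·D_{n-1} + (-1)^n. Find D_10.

1334961

D_10 = 10·133496 + 1 = 1334961.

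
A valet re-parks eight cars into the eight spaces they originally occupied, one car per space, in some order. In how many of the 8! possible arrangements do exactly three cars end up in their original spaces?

2464

Choose which 3 of the 8 are fixed: C(8,3) = 56.
The remaining 5 must be deranged: !5 = 44.
Total: 56 × 44 = 2464.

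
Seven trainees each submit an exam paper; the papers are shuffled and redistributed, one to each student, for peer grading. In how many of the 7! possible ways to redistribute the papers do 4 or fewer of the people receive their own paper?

# with exactly i fixed is C(7,i)·!(7-i); sum over i=0..4:
  i=0: C(7,0)·!7 = 1·1854 = 1854
  i=1: C(7,1)·!6 = 7·265 = 1855
  i=2: C(7,2)·!5 = 21·44 = 924
  i=3: C(7,3)·!4 = 35·9 = 315
  i=4: C(7,4)·!3 = 35·2 = 70
Total = 5018.

5018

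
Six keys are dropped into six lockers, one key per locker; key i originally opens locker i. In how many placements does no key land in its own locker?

Use !n = (n-1)(!(n-1) + !(n-2)).
!6 = 5·(44 + 9) = 5·53 = 265

265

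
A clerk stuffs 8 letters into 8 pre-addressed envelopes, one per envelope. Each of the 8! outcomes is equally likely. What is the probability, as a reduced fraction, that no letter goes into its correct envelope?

2119/5760

Favorable outcomes: !8 = 14833.
Total outcomes: 8! = 40320.
Probability = 14833/40320 = 2119/5760.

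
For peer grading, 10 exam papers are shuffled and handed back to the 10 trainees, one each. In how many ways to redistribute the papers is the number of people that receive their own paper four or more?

Sum C(10,i)·!(10-i) for i = 4..10:
  i=4: C(10,4)·!6 = 210·265 = 55650
  i=5: C(10,5)·!5 = 252·44 = 11088
  i=6: C(10,6)·!4 = 210·9 = 1890
  i=7: C(10,7)·!3 = 120·2 = 240
  i=8: C(10,8)·!2 = 45·1 = 45
  i=9: C(10,9)·!1 = 10·0 = 0
  i=10: C(10,10)·!0 = 1·1 = 1
Total = 68914.

68914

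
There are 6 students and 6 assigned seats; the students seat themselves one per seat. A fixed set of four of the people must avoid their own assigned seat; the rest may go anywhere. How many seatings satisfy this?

Let A_j be the event that the j-th constrained one is fixed. By inclusion-exclusion over the 4 events:
Σ_{j=0}^{4} (-1)^j C(4,j)(6-j)!
= C(4,0)·6! - C(4,1)·5! + C(4,2)·4! - C(4,3)·3! + C(4,4)·2!
= 720 - 480 + 144 - 24 + 2
= 362

362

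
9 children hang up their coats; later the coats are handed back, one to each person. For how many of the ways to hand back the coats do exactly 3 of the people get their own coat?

Choose which 3 of the 9 are fixed: C(9,3) = 84.
The remaining 6 must be deranged: !6 = 265.
Total: 84 × 265 = 22260.

22260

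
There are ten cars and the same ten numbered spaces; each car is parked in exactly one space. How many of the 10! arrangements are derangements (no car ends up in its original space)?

1334961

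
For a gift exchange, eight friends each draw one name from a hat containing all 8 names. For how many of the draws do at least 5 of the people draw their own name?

Sum C(8,i)·!(8-i) for i = 5..8:
  i=5: C(8,5)·!3 = 56·2 = 112
  i=6: C(8,6)·!2 = 28·1 = 28
  i=7: C(8,7)·!1 = 8·0 = 0
  i=8: C(8,8)·!0 = 1·1 = 1
Total = 141.

141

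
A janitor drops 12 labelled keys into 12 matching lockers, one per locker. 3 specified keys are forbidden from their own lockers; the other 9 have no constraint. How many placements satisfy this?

Let A_j be the event that the j-th constrained one is fixed. By inclusion-exclusion over the 3 events:
Σ_{j=0}^{3} (-1)^j C(3,j)(12-j)!
= C(3,0)·12! - C(3,1)·11! + C(3,2)·10! - C(3,3)·9!
= 479001600 - 119750400 + 10886400 - 362880
= 369774720

369774720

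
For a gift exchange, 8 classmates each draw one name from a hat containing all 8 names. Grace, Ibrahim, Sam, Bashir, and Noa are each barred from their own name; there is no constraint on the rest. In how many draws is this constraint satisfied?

Let A_j be the event that the j-th constrained one is fixed. By inclusion-exclusion over the 5 events:
Σ_{j=0}^{5} (-1)^j C(5,j)(8-j)!
= C(5,0)·8! - C(5,1)·7! + C(5,2)·6! - C(5,3)·5! + C(5,4)·4! - C(5,5)·3!
= 40320 - 25200 + 7200 - 1200 + 120 - 6
= 21234

21234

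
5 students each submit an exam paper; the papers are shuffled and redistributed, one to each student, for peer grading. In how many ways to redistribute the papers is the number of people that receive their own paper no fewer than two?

31

Sum C(5,i)·!(5-i) for i = 2..5:
  i=2: C(5,2)·!3 = 10·2 = 20
  i=3: C(5,3)·!2 = 10·1 = 10
  i=4: C(5,4)·!1 = 5·0 = 0
  i=5: C(5,5)·!0 = 1·1 = 1
Total = 31.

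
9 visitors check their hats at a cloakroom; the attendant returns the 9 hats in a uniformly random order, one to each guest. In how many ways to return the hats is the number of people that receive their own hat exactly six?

Choose which 6 of the 9 are fixed: C(9,6) = 84.
The remaining 3 must be deranged: !3 = 2.
Total: 84 × 2 = 168.

168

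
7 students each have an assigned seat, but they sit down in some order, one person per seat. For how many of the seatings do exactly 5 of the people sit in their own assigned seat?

21

Choose which 5 of the 7 are fixed: C(7,5) = 21.
The other 2 form a derangement: !2 = 1.
Total: 21 × 1 = 21.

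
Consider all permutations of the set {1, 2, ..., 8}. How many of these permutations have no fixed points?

14833

The number of derangements of 8 is !8 = Σ_{k=0}^{8} (-1)^k·8!/k!
= 8! - 8!/1! + 8!/2! - 8!/3! + 8!/4! - 8!/5! + 8!/6! - 8!/7! + 8!/8!
= 40320 - 40320 + 20160 - 6720 + 1680 - 336 + 56 - 8 + 1
= 14833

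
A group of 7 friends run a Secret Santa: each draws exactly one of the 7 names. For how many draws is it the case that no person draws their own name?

1854

The subfactorial !7 = [7!/e] (nearest integer).
7! = 5040, and 5040/e ≈ 1854.11, so !7 = 1854.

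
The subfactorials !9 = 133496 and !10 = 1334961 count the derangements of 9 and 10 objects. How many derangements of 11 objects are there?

14684570

!11 = (11-1)·(!10 + !9) = 10·(1334961 + 133496) = 10·1468457 = 14684570.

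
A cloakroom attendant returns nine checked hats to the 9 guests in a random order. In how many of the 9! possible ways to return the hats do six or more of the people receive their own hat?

Sum C(9,i)·!(9-i) for i = 6..9:
  i=6: C(9,6)·!3 = 84·2 = 168
  i=7: C(9,7)·!2 = 36·1 = 36
  i=8: C(9,8)·!1 = 9·0 = 0
  i=9: C(9,9)·!0 = 1·1 = 1
Total = 205.

205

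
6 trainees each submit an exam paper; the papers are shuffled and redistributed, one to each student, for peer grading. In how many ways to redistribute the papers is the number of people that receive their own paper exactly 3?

40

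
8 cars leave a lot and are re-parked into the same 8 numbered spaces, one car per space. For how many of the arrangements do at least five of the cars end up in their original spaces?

141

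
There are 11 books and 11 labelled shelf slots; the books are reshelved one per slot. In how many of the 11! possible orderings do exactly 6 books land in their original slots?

20328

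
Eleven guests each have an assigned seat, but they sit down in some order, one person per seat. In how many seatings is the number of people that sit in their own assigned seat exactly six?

20328

Choose which 6 of the 11 are fixed: C(11,6) = 462.
The other 5 form a derangement: !5 = 44.
Total: 462 × 44 = 20328.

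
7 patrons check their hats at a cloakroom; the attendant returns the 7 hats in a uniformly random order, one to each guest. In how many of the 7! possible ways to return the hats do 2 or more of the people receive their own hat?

# with exactly i fixed is C(7,i)·!(7-i); sum over i=2..7:
  i=2: C(7,2)·!5 = 21·44 = 924
  i=3: C(7,3)·!4 = 35·9 = 315
  i=4: C(7,4)·!3 = 35·2 = 70
  i=5: C(7,5)·!2 = 21·1 = 21
  i=6: C(7,6)·!1 = 7·0 = 0
  i=7: C(7,7)·!0 = 1·1 = 1
Total = 1331.

1331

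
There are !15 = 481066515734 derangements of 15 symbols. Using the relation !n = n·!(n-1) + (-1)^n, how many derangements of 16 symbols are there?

!16 = 16·481066515734 + 1 = 7697064251745.

7697064251745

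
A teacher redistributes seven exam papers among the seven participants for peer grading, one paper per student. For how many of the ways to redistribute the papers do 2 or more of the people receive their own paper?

1331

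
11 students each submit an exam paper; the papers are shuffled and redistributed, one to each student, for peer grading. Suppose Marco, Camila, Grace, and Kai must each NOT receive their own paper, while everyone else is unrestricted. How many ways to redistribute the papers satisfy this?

Let A_j be the event that the j-th constrained one is fixed. By inclusion-exclusion over the 4 events:
Σ_{j=0}^{4} (-1)^j C(4,j)(11-j)!
= C(4,0)·11! - C(4,1)·10! + C(4,2)·9! - C(4,3)·8! + C(4,4)·7!
= 39916800 - 14515200 + 2177280 - 161280 + 5040
= 27422640

27422640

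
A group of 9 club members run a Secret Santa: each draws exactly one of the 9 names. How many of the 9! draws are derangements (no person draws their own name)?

133496

By inclusion-exclusion, !9 = Σ (-1)^k · 9!/k! for k=0..9
= 9! - 9!/1! + 9!/2! - 9!/3! + 9!/4! - 9!/5! + 9!/6! - 9!/7! + 9!/8! - 9!/9!
= 362880 - 362880 + 181440 - 60480 + 15120 - 3024 + 504 - 72 + 9 - 1
= 133496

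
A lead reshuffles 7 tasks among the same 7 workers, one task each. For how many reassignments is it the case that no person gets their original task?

Recurrence: !7 = 7·!6 + (-1)^7.
!7 = 7·265 - 1 = 1854

1854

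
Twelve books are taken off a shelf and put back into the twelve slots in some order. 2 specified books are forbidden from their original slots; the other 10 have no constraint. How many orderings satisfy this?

Let A_j be the event that the j-th constrained one is fixed. By inclusion-exclusion over the 2 events:
Σ_{j=0}^{2} (-1)^j C(2,j)(12-j)!
= C(2,0)·12! - C(2,1)·11! + C(2,2)·10!
= 479001600 - 79833600 + 3628800
= 402796800

402796800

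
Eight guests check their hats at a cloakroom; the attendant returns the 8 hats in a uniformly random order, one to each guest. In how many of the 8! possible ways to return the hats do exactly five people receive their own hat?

112

Pick the 5 fixed positions: C(8,5) = 56 ways.
The remaining 3 must be deranged: !3 = 2.
Total: 56 × 2 = 112.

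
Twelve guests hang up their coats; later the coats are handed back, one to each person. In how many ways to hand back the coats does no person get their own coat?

!12 is the nearest integer to 12!/e.
12! = 479001600, and 479001600/e ≈ 176214840.93, so !12 = 176214841.

176214841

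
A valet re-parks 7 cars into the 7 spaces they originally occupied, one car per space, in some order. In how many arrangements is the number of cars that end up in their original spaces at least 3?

407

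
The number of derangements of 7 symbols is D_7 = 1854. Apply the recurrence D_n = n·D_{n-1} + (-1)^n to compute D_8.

D_8 = 8·1854 + 1 = 14833.

14833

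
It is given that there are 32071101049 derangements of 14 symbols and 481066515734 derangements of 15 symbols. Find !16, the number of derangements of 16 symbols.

!16 = (16-1)·(!15 + !14) = 15·(481066515734 + 32071101049) = 15·513137616783 = 7697064251745.

7697064251745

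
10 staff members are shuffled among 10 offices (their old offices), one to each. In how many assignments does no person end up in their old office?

Recurrence: !10 = 10·!9 + (-1)^10.
!10 = 10·133496 + 1 = 1334961

1334961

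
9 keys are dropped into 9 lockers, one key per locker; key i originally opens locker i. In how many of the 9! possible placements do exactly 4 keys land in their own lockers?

5544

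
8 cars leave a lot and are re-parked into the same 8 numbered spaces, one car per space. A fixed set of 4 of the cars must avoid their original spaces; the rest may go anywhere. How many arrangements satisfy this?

24024

Inclusion-exclusion on the 4 forbidden self-matches:
Σ_{j=0}^{4} (-1)^j C(4,j)(8-j)!
= C(4,0)·8! - C(4,1)·7! + C(4,2)·6! - C(4,3)·5! + C(4,4)·4!
= 40320 - 20160 + 4320 - 480 + 24
= 24024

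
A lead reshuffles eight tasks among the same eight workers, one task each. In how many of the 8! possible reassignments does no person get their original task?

Use !n = (n-1)(!(n-1) + !(n-2)).
!8 = 7·(1854 + 265) = 7·2119 = 14833

14833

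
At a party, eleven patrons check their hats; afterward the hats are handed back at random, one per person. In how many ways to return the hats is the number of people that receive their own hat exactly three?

2447445

Pick the 3 fixed positions: C(11,3) = 165 ways.
The other 8 form a derangement: !8 = 14833.
Total: 165 × 14833 = 2447445.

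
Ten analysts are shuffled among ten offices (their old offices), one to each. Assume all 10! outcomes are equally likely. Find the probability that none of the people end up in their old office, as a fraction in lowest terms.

16481/44800

Favorable outcomes: !10 = 1334961.
Total outcomes: 10! = 3628800.
Probability = 1334961/3628800 = 16481/44800.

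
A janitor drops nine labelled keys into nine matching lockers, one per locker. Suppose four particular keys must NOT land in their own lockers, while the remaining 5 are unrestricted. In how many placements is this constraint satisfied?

Inclusion-exclusion on the 4 forbidden self-matches:
Σ_{j=0}^{4} (-1)^j C(4,j)(9-j)!
= C(4,0)·9! - C(4,1)·8! + C(4,2)·7! - C(4,3)·6! + C(4,4)·5!
= 362880 - 161280 + 30240 - 2880 + 120
= 229080

229080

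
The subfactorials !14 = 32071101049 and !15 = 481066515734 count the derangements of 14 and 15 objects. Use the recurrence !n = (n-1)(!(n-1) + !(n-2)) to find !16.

7697064251745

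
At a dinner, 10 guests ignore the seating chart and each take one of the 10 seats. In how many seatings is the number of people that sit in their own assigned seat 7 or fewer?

# with exactly i fixed is C(10,i)·!(10-i); sum over i=0..7:
  i=0: C(10,0)·!10 = 1·1334961 = 1334961
  i=1: C(10,1)·!9 = 10·133496 = 1334960
  i=2: C(10,2)·!8 = 45·14833 = 667485
  i=3: C(10,3)·!7 = 120·1854 = 222480
  i=4: C(10,4)·!6 = 210·265 = 55650
  i=5: C(10,5)·!5 = 252·44 = 11088
  i=6: C(10,6)·!4 = 210·9 = 1890
  i=7: C(10,7)·!3 = 120·2 = 240
Total = 3628754.

3628754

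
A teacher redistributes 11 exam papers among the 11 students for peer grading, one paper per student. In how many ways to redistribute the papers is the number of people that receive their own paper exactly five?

Pick the 5 fixed positions: C(11,5) = 462 ways.
The other 6 form a derangement: !6 = 265.
Total: 462 × 265 = 122430.

122430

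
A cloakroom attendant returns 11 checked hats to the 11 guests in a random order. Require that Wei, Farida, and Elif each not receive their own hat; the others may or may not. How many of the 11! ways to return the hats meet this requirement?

Let A_j be the event that the j-th constrained one is fixed. By inclusion-exclusion over the 3 events:
Σ_{j=0}^{3} (-1)^j C(3,j)(11-j)!
= C(3,0)·11! - C(3,1)·10! + C(3,2)·9! - C(3,3)·8!
= 39916800 - 10886400 + 1088640 - 40320
= 30078720

30078720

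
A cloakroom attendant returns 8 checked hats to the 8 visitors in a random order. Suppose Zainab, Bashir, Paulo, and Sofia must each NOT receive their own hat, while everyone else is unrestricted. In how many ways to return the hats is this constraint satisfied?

24024

Inclusion-exclusion on the 4 forbidden self-matches:
Σ_{j=0}^{4} (-1)^j C(4,j)(8-j)!
= C(4,0)·8! - C(4,1)·7! + C(4,2)·6! - C(4,3)·5! + C(4,4)·4!
= 40320 - 20160 + 4320 - 480 + 24
= 24024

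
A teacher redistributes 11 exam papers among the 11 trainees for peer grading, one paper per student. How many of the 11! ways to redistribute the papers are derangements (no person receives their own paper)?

14684570

By inclusion-exclusion, !11 = Σ (-1)^k · 11!/k! for k=0..11
= 11! - 11!/1! + 11!/2! - 11!/3! + 11!/4! - 11!/5! + 11!/6! - 11!/7! + 11!/8! - 11!/9! + 11!/10! - 11!/11!
= 39916800 - 39916800 + 19958400 - 6652800 + 1663200 - 332640 + 55440 - 7920 + 990 - 110 + 11 - 1
= 14684570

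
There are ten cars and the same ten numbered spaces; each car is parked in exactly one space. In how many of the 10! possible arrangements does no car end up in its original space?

!10 is the nearest integer to 10!/e.
10! = 3628800, and 3628800/e ≈ 1334960.92, so !10 = 1334961.

1334961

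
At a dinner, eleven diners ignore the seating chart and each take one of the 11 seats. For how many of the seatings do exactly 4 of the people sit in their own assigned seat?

611820

Choose which 4 of the 11 are fixed: C(11,4) = 330.
The other 7 form a derangement: !7 = 1854.
Total: 330 × 1854 = 611820.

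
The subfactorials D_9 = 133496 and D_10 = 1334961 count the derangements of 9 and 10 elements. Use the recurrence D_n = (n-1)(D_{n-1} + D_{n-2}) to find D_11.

14684570

D_11 = (11-1)·(D_10 + D_9) = 10·(1334961 + 133496) = 10·1468457 = 14684570.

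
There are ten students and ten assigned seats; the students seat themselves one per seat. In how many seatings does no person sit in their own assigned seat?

The subfactorial !10 = [10!/e] (nearest integer).
10! = 3628800, and 3628800/e ≈ 1334960.92, so !10 = 1334961.

1334961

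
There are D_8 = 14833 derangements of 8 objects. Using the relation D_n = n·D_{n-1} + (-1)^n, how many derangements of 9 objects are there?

133496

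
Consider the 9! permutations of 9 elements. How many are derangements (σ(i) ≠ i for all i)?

By inclusion-exclusion, !9 = Σ (-1)^k · 9!/k! for k=0..9
= 9! - 9!/1! + 9!/2! - 9!/3! + 9!/4! - 9!/5! + 9!/6! - 9!/7! + 9!/8! - 9!/9!
= 362880 - 362880 + 181440 - 60480 + 15120 - 3024 + 504 - 72 + 9 - 1
= 133496

133496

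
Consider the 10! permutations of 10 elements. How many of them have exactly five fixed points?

11088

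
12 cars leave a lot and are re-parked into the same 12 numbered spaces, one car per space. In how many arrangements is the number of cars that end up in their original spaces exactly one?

176214840

Choose which one of the 12 is fixed: C(12,1) = 12.
The remaining 11 must be deranged: !11 = 14684570.
Total: 12 × 14684570 = 176214840.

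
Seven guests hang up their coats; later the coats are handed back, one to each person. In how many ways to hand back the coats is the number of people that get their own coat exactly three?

Choose which 3 of the 7 are fixed: C(7,3) = 35.
The remaining 4 must be deranged: !4 = 9.
Total: 35 × 9 = 315.

315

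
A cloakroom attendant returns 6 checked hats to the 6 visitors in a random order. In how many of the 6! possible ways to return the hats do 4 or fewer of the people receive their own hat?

# with exactly i fixed is C(6,i)·!(6-i); sum over i=0..4:
  i=0: C(6,0)·!6 = 1·265 = 265
  i=1: C(6,1)·!5 = 6·44 = 264
  i=2: C(6,2)·!4 = 15·9 = 135
  i=3: C(6,3)·!3 = 20·2 = 40
  i=4: C(6,4)·!2 = 15·1 = 15
Total = 719.

719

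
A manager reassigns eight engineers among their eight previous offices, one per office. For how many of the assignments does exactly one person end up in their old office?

14832

Choose which one of the 8 is fixed: C(8,1) = 8.
The other 7 form a derangement: !7 = 1854.
Total: 8 × 1854 = 14832.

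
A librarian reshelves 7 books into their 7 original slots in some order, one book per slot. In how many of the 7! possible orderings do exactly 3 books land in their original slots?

315

Choose which 3 of the 7 are fixed: C(7,3) = 35.
The remaining 4 must be deranged: !4 = 9.
Total: 35 × 9 = 315.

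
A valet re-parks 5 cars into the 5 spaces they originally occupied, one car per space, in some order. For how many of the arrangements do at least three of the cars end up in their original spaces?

11

# with exactly i fixed is C(5,i)·!(5-i); sum over i=3..5:
  i=3: C(5,3)·!2 = 10·1 = 10
  i=4: C(5,4)·!1 = 5·0 = 0
  i=5: C(5,5)·!0 = 1·1 = 1
Total = 11.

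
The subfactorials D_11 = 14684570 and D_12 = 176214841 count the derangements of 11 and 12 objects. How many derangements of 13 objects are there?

2290792932

D_13 = (13-1)·(D_12 + D_11) = 12·(176214841 + 14684570) = 12·190899411 = 2290792932.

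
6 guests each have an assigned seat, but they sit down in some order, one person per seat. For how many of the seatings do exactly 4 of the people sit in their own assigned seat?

15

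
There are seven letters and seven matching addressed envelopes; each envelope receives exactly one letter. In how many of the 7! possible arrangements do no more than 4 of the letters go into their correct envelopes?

Sum C(7,i)·!(7-i) for i = 0..4:
  i=0: C(7,0)·!7 = 1·1854 = 1854
  i=1: C(7,1)·!6 = 7·265 = 1855
  i=2: C(7,2)·!5 = 21·44 = 924
  i=3: C(7,3)·!4 = 35·9 = 315
  i=4: C(7,4)·!3 = 35·2 = 70
Total = 5018.

5018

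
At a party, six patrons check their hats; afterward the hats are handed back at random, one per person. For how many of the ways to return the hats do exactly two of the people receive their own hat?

135

Choose which 2 of the 6 are fixed: C(6,2) = 15.
The remaining 4 must be deranged: !4 = 9.
Total: 15 × 9 = 135.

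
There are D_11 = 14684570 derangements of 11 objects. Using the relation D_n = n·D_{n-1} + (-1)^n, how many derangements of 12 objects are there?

D_12 = 12·14684570 + 1 = 176214841.

176214841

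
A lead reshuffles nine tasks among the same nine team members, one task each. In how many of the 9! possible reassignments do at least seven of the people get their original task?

37

# with exactly i fixed is C(9,i)·!(9-i); sum over i=7..9:
  i=7: C(9,7)·!2 = 36·1 = 36
  i=8: C(9,8)·!1 = 9·0 = 0
  i=9: C(9,9)·!0 = 1·1 = 1
Total = 37.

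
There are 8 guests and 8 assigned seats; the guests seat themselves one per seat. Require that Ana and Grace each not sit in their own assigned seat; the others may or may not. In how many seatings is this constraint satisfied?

30960

Inclusion-exclusion on the 2 forbidden self-matches:
Σ_{j=0}^{2} (-1)^j C(2,j)(8-j)!
= C(2,0)·8! - C(2,1)·7! + C(2,2)·6!
= 40320 - 10080 + 720
= 30960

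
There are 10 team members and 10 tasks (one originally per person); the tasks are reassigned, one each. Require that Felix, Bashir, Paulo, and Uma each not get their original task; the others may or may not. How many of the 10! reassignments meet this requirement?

Let A_j be the event that the j-th constrained one is fixed. By inclusion-exclusion over the 4 events:
Σ_{j=0}^{4} (-1)^j C(4,j)(10-j)!
= C(4,0)·10! - C(4,1)·9! + C(4,2)·8! - C(4,3)·7! + C(4,4)·6!
= 3628800 - 1451520 + 241920 - 20160 + 720
= 2399760

2399760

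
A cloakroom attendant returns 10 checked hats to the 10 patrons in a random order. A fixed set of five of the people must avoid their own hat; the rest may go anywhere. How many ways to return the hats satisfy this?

Let A_j be the event that the j-th constrained one is fixed. By inclusion-exclusion over the 5 events:
Σ_{j=0}^{5} (-1)^j C(5,j)(10-j)!
= C(5,0)·10! - C(5,1)·9! + C(5,2)·8! - C(5,3)·7! + C(5,4)·6! - C(5,5)·5!
= 3628800 - 1814400 + 403200 - 50400 + 3600 - 120
= 2170680

2170680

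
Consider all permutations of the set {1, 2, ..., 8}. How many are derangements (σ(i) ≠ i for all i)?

14833

!8 = 8! · Σ_{k=0}^{8} (-1)^k/k!
= 8! - 8!/1! + 8!/2! - 8!/3! + 8!/4! - 8!/5! + 8!/6! - 8!/7! + 8!/8!
= 40320 - 40320 + 20160 - 6720 + 1680 - 336 + 56 - 8 + 1
= 14833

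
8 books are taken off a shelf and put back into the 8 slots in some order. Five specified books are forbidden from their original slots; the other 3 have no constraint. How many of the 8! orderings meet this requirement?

Inclusion-exclusion on the 5 forbidden self-matches:
Σ_{j=0}^{5} (-1)^j C(5,j)(8-j)!
= C(5,0)·8! - C(5,1)·7! + C(5,2)·6! - C(5,3)·5! + C(5,4)·4! - C(5,5)·3!
= 40320 - 25200 + 7200 - 1200 + 120 - 6
= 21234

21234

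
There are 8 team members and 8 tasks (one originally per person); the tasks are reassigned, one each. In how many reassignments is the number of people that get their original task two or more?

10655

Sum C(8,i)·!(8-i) for i = 2..8:
  i=2: C(8,2)·!6 = 28·265 = 7420
  i=3: C(8,3)·!5 = 56·44 = 2464
  i=4: C(8,4)·!4 = 70·9 = 630
  i=5: C(8,5)·!3 = 56·2 = 112
  i=6: C(8,6)·!2 = 28·1 = 28
  i=7: C(8,7)·!1 = 8·0 = 0
  i=8: C(8,8)·!0 = 1·1 = 1
Total = 10655.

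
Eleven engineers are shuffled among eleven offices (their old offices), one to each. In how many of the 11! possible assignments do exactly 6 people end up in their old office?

Choose which 6 of the 11 are fixed: C(11,6) = 462.
The other 5 form a derangement: !5 = 44.
Total: 462 × 44 = 20328.

20328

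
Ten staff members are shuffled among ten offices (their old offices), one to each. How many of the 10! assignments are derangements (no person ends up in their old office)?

1334961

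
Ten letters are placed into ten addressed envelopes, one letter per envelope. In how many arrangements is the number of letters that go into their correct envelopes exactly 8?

45

Choose which 8 of the 10 are fixed: C(10,8) = 45.
The remaining 2 must be deranged: !2 = 1.
Total: 45 × 1 = 45.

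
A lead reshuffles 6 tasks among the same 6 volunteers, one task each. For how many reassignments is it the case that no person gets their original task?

265

The subfactorial !6 = [6!/e] (nearest integer).
6! = 720, and 720/e ≈ 264.87, so !6 = 265.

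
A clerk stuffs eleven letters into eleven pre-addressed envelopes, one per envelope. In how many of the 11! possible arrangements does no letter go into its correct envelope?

14684570

The subfactorial !11 = [11!/e] (nearest integer).
11! = 39916800, and 39916800/e ≈ 14684570.08, so !11 = 14684570.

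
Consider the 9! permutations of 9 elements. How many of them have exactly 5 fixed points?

1134

Pick the 5 fixed positions: C(9,5) = 126 ways.
The remaining 4 must be deranged: !4 = 9.
Total: 126 × 9 = 1134.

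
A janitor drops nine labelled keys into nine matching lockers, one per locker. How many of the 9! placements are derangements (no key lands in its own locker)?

133496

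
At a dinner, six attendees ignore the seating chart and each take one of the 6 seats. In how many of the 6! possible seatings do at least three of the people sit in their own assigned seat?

56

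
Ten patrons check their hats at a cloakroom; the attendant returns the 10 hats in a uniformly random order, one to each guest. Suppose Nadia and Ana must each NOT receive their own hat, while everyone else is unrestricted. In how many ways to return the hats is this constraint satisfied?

2943360

Let A_j be the event that the j-th constrained one is fixed. By inclusion-exclusion over the 2 events:
Σ_{j=0}^{2} (-1)^j C(2,j)(10-j)!
= C(2,0)·10! - C(2,1)·9! + C(2,2)·8!
= 3628800 - 725760 + 40320
= 2943360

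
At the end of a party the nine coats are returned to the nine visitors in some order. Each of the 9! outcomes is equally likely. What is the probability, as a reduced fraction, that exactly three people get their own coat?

Favorable outcomes: C(9,3)·!6 = 84·265 = 22260.
Total outcomes: 9! = 362880.
Probability = 22260/362880 = 53/864.

53/864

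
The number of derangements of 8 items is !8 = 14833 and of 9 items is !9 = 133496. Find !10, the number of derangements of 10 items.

1334961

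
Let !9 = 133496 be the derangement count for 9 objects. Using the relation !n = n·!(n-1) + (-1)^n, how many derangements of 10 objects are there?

!10 = 10·133496 + 1 = 1334961.

1334961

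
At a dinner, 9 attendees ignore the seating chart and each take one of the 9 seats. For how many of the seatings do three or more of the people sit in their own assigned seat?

# with exactly i fixed is C(9,i)·!(9-i); sum over i=3..9:
  i=3: C(9,3)·!6 = 84·265 = 22260
  i=4: C(9,4)·!5 = 126·44 = 5544
  i=5: C(9,5)·!4 = 126·9 = 1134
  i=6: C(9,6)·!3 = 84·2 = 168
  i=7: C(9,7)·!2 = 36·1 = 36
  i=8: C(9,8)·!1 = 9·0 = 0
  i=9: C(9,9)·!0 = 1·1 = 1
Total = 29143.

29143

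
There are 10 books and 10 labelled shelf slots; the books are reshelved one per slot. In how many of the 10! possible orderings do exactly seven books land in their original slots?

240

Pick the 7 fixed positions: C(10,7) = 120 ways.
The remaining 3 must be deranged: !3 = 2.
Total: 120 × 2 = 240.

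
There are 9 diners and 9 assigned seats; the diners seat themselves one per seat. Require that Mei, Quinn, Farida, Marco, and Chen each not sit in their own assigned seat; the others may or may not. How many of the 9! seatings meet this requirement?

205056

Inclusion-exclusion on the 5 forbidden self-matches:
Σ_{j=0}^{5} (-1)^j C(5,j)(9-j)!
= C(5,0)·9! - C(5,1)·8! + C(5,2)·7! - C(5,3)·6! + C(5,4)·5! - C(5,5)·4!
= 362880 - 201600 + 50400 - 7200 + 600 - 24
= 205056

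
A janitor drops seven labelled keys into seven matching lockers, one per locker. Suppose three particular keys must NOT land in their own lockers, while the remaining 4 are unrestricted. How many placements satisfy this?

3216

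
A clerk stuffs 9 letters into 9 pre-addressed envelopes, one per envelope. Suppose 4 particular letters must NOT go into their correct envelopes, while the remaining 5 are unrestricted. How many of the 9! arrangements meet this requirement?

229080

Inclusion-exclusion on the 4 forbidden self-matches:
Σ_{j=0}^{4} (-1)^j C(4,j)(9-j)!
= C(4,0)·9! - C(4,1)·8! + C(4,2)·7! - C(4,3)·6! + C(4,4)·5!
= 362880 - 161280 + 30240 - 2880 + 120
= 229080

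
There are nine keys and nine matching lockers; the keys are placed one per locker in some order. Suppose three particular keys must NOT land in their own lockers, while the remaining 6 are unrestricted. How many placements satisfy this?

256320

Inclusion-exclusion on the 3 forbidden self-matches:
Σ_{j=0}^{3} (-1)^j C(3,j)(9-j)!
= C(3,0)·9! - C(3,1)·8! + C(3,2)·7! - C(3,3)·6!
= 362880 - 120960 + 15120 - 720
= 256320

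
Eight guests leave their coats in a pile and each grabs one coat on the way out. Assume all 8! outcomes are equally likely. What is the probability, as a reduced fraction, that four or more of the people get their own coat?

Favorable outcomes: Σ_{i≥4} C(8,i)·!(8-i) = 70·9 + 56·2 + 28·1 + 8·0 + 1·1 = 771.
Total outcomes: 8! = 40320.
Probability = 771/40320 = 257/13440.

257/13440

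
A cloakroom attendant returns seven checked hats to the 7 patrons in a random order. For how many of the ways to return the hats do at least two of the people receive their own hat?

1331

Sum C(7,i)·!(7-i) for i = 2..7:
  i=2: C(7,2)·!5 = 21·44 = 924
  i=3: C(7,3)·!4 = 35·9 = 315
  i=4: C(7,4)·!3 = 35·2 = 70
  i=5: C(7,5)·!2 = 21·1 = 21
  i=6: C(7,6)·!1 = 7·0 = 0
  i=7: C(7,7)·!0 = 1·1 = 1
Total = 1331.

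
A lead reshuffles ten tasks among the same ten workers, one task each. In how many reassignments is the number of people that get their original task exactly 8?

Choose which 8 of the 10 are fixed: C(10,8) = 45.
The other 2 form a derangement: !2 = 1.
Total: 45 × 1 = 45.

45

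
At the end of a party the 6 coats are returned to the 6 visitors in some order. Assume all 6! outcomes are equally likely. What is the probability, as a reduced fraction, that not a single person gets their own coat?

53/144

Favorable outcomes: !6 = 265.
Total outcomes: 6! = 720.
Probability = 265/720 = 53/144.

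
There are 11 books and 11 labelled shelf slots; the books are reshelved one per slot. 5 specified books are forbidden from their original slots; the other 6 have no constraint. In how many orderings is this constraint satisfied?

Inclusion-exclusion on the 5 forbidden self-matches:
Σ_{j=0}^{5} (-1)^j C(5,j)(11-j)!
= C(5,0)·11! - C(5,1)·10! + C(5,2)·9! - C(5,3)·8! + C(5,4)·7! - C(5,5)·6!
= 39916800 - 18144000 + 3628800 - 403200 + 25200 - 720
= 25022880

25022880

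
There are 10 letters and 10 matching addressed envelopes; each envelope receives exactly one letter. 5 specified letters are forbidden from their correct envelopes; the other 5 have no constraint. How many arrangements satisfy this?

Inclusion-exclusion on the 5 forbidden self-matches:
Σ_{j=0}^{5} (-1)^j C(5,j)(10-j)!
= C(5,0)·10! - C(5,1)·9! + C(5,2)·8! - C(5,3)·7! + C(5,4)·6! - C(5,5)·5!
= 3628800 - 1814400 + 403200 - 50400 + 3600 - 120
= 2170680

2170680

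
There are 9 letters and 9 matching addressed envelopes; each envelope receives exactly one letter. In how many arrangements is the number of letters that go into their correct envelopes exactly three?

Pick the 3 fixed positions: C(9,3) = 84 ways.
The other 6 form a derangement: !6 = 265.
Total: 84 × 265 = 22260.

22260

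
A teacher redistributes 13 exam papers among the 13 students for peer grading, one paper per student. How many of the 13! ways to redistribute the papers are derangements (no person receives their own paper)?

2290792932

By inclusion-exclusion, !13 = Σ (-1)^k · 13!/k! for k=0..13
= 13! - 13!/1! + 13!/2! - 13!/3! + 13!/4! - 13!/5! + 13!/6! - 13!/7! + 13!/8! - 13!/9! + 13!/10! - 13!/11! + 13!/12! - 13!/13!
= 6227020800 - 6227020800 + 3113510400 - 1037836800 + 259459200 - 51891840 + 8648640 - 1235520 + 154440 - 17160 + 1716 - 156 + 13 - 1
= 2290792932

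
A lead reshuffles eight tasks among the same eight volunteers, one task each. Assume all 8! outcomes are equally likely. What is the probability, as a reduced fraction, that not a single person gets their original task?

2119/5760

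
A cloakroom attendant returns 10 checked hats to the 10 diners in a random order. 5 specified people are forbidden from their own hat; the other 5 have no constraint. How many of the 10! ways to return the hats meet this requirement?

Let A_j be the event that the j-th constrained one is fixed. By inclusion-exclusion over the 5 events:
Σ_{j=0}^{5} (-1)^j C(5,j)(10-j)!
= C(5,0)·10! - C(5,1)·9! + C(5,2)·8! - C(5,3)·7! + C(5,4)·6! - C(5,5)·5!
= 3628800 - 1814400 + 403200 - 50400 + 3600 - 120
= 2170680

2170680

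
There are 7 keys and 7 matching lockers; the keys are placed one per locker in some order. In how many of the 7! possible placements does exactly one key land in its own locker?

Pick the single fixed position: C(7,1) = 7 ways.
The remaining 6 must be deranged: !6 = 265.
Total: 7 × 265 = 1855.

1855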